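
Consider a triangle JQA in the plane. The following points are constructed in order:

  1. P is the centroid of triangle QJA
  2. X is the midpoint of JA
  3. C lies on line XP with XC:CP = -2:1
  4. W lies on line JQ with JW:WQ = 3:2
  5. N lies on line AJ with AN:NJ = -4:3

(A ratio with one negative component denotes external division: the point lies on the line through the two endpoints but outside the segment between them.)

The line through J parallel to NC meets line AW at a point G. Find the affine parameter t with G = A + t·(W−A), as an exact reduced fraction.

Set J = (0, 0), Q = (1, 0), A = (0, 1); any affine frame gives the same invariant.
1. P is the centroid of triangle QJA ⇒ P = (1/3, 1/3)
2. X is the midpoint of JA ⇒ X = (0, 1/2)
3. C lies on line XP with XC:CP = -2:1 ⇒ C = (2/3, 1/6)
4. W lies on line JQ with JW:WQ = 3:2 ⇒ W = (3/5, 0)
5. N lies on line AJ with AN:NJ = -4:3 ⇒ N = (0, -3)
through J parallel to NC: direction (2/3, 19/6); meets AW at G = (12/77, 57/77)
G = A + t·(W−A) with t = 20/77

t = 20/77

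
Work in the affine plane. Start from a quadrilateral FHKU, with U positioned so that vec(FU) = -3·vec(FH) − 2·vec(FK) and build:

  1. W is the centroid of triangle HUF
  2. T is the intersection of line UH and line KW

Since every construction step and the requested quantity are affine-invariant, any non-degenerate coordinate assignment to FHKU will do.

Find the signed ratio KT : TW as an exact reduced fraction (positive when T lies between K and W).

KT:TW = -9

Work in coordinates with F = (0, 0), H = (1, 0), K = (0, 1), U = (-3, -2).
1. W is the centroid of triangle HUF ⇒ W = (-2/3, -2/3)
2. T is the intersection of line UH and line KW ⇒ T = (-3/4, -7/8)
T = K + t·(W−K) with t = 9/8, so KT:TW = t:(1−t) = 9/8:-1/8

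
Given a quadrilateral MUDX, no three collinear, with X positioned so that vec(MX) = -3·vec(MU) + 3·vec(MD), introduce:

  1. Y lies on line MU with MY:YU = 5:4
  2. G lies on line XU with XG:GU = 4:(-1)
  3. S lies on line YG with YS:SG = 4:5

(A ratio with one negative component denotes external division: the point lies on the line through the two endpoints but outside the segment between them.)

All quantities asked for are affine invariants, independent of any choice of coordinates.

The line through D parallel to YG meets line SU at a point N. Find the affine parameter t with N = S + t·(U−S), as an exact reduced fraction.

Choose coordinates M = (0, 0), U = (1, 0), D = (0, 1), X = (-3, 3).
1. Y lies on line MU with MY:YU = 5:4 ⇒ Y = (5/9, 0)
2. G lies on line XU with XG:GU = 4:(-1) ⇒ G = (7/3, -1)
3. S lies on line YG with YS:SG = 4:5 ⇒ S = (109/81, -4/9)
through D parallel to YG: direction (16/9, -1); meets SU at N = (32/81, 7/9)
N = S + t·(U−S) with t = 11/4

t = 11/4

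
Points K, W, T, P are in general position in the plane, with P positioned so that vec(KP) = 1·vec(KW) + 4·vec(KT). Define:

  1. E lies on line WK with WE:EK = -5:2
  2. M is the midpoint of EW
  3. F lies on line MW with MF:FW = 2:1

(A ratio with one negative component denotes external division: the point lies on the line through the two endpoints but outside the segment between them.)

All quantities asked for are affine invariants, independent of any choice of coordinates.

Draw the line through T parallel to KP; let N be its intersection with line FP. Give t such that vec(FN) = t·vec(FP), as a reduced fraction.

Choose coordinates K = (0, 0), W = (1, 0), T = (0, 1), P = (1, 4).
1. E lies on line WK with WE:EK = -5:2 ⇒ E = (-2/3, 0)
2. M is the midpoint of EW ⇒ M = (1/6, 0)
3. F lies on line MW with MF:FW = 2:1 ⇒ F = (13/18, 0)
through T parallel to KP: direction (1, 4); meets FP at N = (57/52, 70/13)
N = F + t·(P−F) with t = 35/26

t = 35/26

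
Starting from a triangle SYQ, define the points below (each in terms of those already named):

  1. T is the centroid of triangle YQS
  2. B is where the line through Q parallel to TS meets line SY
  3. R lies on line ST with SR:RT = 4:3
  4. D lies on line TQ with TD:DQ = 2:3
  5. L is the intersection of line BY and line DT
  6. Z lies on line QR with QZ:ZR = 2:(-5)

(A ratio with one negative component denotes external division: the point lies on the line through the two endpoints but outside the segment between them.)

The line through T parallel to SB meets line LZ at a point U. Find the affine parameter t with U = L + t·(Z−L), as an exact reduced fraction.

Work in coordinates with S = (0, 0), Y = (1, 0), Q = (0, 1).
1. T is the centroid of triangle YQS ⇒ T = (1/3, 1/3)
2. B is where the line through Q parallel to TS meets line SY ⇒ B = (-1, 0)
3. R lies on line ST with SR:RT = 4:3 ⇒ R = (4/21, 4/21)
4. D lies on line TQ with TD:DQ = 2:3 ⇒ D = (1/5, 3/5)
5. L is the intersection of line BY and line DT ⇒ L = (1/2, 0)
6. Z lies on line QR with QZ:ZR = 2:(-5) ⇒ Z = (-8/63, 97/63)
through T parallel to SB: direction (-1, 0); meets LZ at U = (106/291, 1/3)
U = L + t·(Z−L) with t = 21/97

t = 21/97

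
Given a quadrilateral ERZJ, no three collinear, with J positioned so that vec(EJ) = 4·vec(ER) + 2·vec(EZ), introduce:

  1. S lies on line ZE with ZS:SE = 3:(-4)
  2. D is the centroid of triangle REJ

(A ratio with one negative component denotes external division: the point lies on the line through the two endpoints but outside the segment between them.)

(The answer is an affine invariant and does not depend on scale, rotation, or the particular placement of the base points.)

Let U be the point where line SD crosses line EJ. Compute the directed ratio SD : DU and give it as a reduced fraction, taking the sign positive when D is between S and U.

SD:DU = -25

Work in coordinates with E = (0, 0), R = (1, 0), Z = (0, 1), J = (4, 2).
1. S lies on line ZE with ZS:SE = 3:(-4) ⇒ S = (0, 4)
2. D is the centroid of triangle REJ ⇒ D = (5/3, 2/3)
line SD meets EJ at U = (8/5, 4/5)
D = S + t·(U−S) with t = 25/24, so SD:DU = 25/24:-1/24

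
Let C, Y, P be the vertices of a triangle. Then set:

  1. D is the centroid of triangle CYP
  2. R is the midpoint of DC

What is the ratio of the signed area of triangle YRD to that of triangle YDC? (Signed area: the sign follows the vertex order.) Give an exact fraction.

Set C = (0, 0), Y = (1, 0), P = (0, 1); any affine frame gives the same invariant.
1. D is the centroid of triangle CYP ⇒ D = (1/3, 1/3)
2. R is the midpoint of DC ⇒ R = (1/6, 1/6)
2·[YRD] = -1/6, 2·[YDC] = 1/3
[YRD]:[YDC] = -1/6:1/3 = -1/2

[YRD]:[YDC] = -1/2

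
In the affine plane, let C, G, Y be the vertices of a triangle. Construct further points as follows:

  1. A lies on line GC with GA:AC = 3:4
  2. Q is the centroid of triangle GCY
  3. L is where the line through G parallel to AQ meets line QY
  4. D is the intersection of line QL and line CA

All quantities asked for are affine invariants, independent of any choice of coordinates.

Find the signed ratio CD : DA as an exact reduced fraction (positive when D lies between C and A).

Work in coordinates with C = (0, 0), G = (1, 0), Y = (0, 1).
1. A lies on line GC with GA:AC = 3:4 ⇒ A = (4/7, 0)
2. Q is the centroid of triangle GCY ⇒ Q = (1/3, 1/3)
3. L is where the line through G parallel to AQ meets line QY ⇒ L = (-2/3, 7/3)
4. D is the intersection of line QL and line CA ⇒ D = (1/2, 0)
D = C + t·(A−C) with t = 7/8, so CD:DA = t:(1−t) = 7/8:1/8

CD:DA = 7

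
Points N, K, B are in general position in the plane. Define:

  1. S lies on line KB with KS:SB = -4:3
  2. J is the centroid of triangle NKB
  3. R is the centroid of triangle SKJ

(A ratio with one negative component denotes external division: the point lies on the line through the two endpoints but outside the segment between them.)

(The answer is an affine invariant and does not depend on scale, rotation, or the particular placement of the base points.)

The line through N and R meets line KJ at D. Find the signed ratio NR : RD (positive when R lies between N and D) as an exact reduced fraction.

Set N = (0, 0), K = (1, 0), B = (0, 1); any affine frame gives the same invariant.
1. S lies on line KB with KS:SB = -4:3 ⇒ S = (-3, 4)
2. J is the centroid of triangle NKB ⇒ J = (1/3, 1/3)
3. R is the centroid of triangle SKJ ⇒ R = (-5/9, 13/9)
line NR meets KJ at D = (-5/21, 13/21)
R = N + t·(D−N) with t = 7/3, so NR:RD = 7/3:-4/3

NR:RD = -7/4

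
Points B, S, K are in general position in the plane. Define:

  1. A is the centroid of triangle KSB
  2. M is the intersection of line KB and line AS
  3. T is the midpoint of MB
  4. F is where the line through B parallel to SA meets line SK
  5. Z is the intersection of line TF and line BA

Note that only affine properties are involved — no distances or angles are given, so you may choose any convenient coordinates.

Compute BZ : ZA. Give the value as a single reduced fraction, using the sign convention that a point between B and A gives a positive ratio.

BZ:ZA = 6/7

Work in coordinates with B = (0, 0), S = (1, 0), K = (0, 1).
1. A is the centroid of triangle KSB ⇒ A = (1/3, 1/3)
2. M is the intersection of line KB and line AS ⇒ M = (0, 1/2)
3. T is the midpoint of MB ⇒ T = (0, 1/4)
4. F is where the line through B parallel to SA meets line SK ⇒ F = (2, -1)
5. Z is the intersection of line TF and line BA ⇒ Z = (2/13, 2/13)
Z = B + t·(A−B) with t = 6/13, so BZ:ZA = t:(1−t) = 6/13:7/13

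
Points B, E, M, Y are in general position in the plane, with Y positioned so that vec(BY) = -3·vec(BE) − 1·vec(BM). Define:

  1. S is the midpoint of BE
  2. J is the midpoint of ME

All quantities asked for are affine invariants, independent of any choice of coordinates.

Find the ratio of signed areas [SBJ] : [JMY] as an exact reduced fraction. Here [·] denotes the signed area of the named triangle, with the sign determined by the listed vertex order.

Set B = (0, 0), E = (1, 0), M = (0, 1), Y = (-3, -1); any affine frame gives the same invariant.
1. S is the midpoint of BE ⇒ S = (1/2, 0)
2. J is the midpoint of ME ⇒ J = (1/2, 1/2)
2·[SBJ] = -1/4, 2·[JMY] = 5/2
[SBJ]:[JMY] = -1/4:5/2 = -1/10

[SBJ]:[JMY] = -1/10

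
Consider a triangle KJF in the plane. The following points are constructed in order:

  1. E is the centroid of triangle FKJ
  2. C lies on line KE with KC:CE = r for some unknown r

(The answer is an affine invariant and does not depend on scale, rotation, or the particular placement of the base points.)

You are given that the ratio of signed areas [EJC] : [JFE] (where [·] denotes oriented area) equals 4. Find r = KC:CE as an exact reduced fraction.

r = -5/4

Assign K = (0, 0), J = (1, 0), F = (0, 1) — the answer is frame-independent, so this choice is without loss of generality.
1. E is the centroid of triangle FKJ ⇒ E = (1/3, 1/3)
2. With KC:CE = r, write λ = r/(r+1) so C = K + λ·(E−K); C is affine-linear in λ
Every point depending on C is an affine combination of C and λ-independent points, so each such coordinate is linear in λ; the λ² term in each signed area is a multiple of (E−K)×(E−K) = 0, so 2·[EJC] and 2·[JFE] are each linear in λ. Evaluating at λ=0 and λ=1:
  2·[EJC] = 1/3·λ − 1/3,   2·[JFE] = 1/3
So [EJC]:[JFE] = (1/3·λ − 1/3) / (1/3). Setting this equal to 4:
  1/3·λ − 1/3 = 4·(1/3)  ⇒  λ = 5
Then r = λ/(1−λ) = (5)/(-4) = -5/4. Check: with r = -5/4, C = (5/3, 5/3) and [EJC]:[JFE] = 4 as required.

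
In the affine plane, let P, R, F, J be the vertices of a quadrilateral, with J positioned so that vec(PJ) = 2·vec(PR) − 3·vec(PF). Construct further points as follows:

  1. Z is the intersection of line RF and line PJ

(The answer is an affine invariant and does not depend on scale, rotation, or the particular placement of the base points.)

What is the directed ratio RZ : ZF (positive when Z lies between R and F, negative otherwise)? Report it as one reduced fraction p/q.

Work in coordinates with P = (0, 0), R = (1, 0), F = (0, 1), J = (2, -3).
1. Z is the intersection of line RF and line PJ ⇒ Z = (-2, 3)
Z = R + t·(F−R) with t = 3, so RZ:ZF = t:(1−t) = 3:-2

RZ:ZF = -3/2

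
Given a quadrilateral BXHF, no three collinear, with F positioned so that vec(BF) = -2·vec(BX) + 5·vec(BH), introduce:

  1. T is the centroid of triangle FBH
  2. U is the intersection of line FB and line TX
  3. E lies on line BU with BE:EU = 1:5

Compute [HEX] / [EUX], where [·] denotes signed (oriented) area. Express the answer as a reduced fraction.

Set B = (0, 0), X = (1, 0), H = (0, 1), F = (-2, 5); any affine frame gives the same invariant.
1. T is the centroid of triangle FBH ⇒ T = (-2/3, 2)
2. U is the intersection of line FB and line TX ⇒ U = (-12/13, 30/13)
3. E lies on line BU with BE:EU = 1:5 ⇒ E = (-2/13, 5/13)
2·[HEX] = 10/13, 2·[EUX] = -25/13
[HEX]:[EUX] = 10/13:-25/13 = -2/5

[HEX]:[EUX] = -2/5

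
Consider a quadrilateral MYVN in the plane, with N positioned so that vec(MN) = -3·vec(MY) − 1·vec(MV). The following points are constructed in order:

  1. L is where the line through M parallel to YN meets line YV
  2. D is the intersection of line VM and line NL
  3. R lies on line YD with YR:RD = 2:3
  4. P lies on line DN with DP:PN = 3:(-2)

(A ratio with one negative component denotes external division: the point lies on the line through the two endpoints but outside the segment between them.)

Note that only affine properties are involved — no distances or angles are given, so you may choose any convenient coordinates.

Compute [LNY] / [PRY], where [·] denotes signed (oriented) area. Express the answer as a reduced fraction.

Work in coordinates with M = (0, 0), Y = (1, 0), V = (0, 1), N = (-3, -1).
1. L is where the line through M parallel to YN meets line YV ⇒ L = (4/5, 1/5)
2. D is the intersection of line VM and line NL ⇒ D = (0, -1/19)
3. R lies on line YD with YR:RD = 2:3 ⇒ R = (3/5, -2/95)
4. P lies on line DN with DP:PN = 3:(-2) ⇒ P = (-9, -55/19)
2·[LNY] = 1, 2·[PRY] = -18/19
[LNY]:[PRY] = 1:-18/19 = -19/18

[LNY]:[PRY] = -19/18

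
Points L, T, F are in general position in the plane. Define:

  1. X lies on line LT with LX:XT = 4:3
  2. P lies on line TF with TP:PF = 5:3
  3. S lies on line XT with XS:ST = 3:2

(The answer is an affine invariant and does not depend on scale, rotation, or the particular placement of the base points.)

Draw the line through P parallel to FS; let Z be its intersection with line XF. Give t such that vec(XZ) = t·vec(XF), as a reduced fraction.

Assign L = (0, 0), T = (1, 0), F = (0, 1) — the answer is frame-independent, so this choice is without loss of generality.
1. X lies on line LT with LX:XT = 4:3 ⇒ X = (4/7, 0)
2. P lies on line TF with TP:PF = 5:3 ⇒ P = (3/8, 5/8)
3. S lies on line XT with XS:ST = 3:2 ⇒ S = (29/35, 0)
through P parallel to FS: direction (29/35, -1); meets XF at Z = (-1/7, 5/4)
Z = X + t·(F−X) with t = 5/4

t = 5/4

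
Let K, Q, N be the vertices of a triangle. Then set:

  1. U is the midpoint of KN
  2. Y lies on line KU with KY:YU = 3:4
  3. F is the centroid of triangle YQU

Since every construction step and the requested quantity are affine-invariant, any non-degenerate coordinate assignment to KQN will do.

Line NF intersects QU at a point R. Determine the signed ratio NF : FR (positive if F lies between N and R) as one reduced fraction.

NF:FR = -25/4

Assign K = (0, 0), Q = (1, 0), N = (0, 1) — the answer is frame-independent, so this choice is without loss of generality.
1. U is the midpoint of KN ⇒ U = (0, 1/2)
2. Y lies on line KU with KY:YU = 3:4 ⇒ Y = (0, 3/14)
3. F is the centroid of triangle YQU ⇒ F = (1/3, 5/21)
line NF meets QU at R = (7/25, 9/25)
F = N + t·(R−N) with t = 25/21, so NF:FR = 25/21:-4/21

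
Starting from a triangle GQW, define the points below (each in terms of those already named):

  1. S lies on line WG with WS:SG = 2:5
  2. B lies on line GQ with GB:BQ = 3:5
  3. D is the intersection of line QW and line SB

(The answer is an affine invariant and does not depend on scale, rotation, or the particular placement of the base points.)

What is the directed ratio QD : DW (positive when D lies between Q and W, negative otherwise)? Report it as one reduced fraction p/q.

Work in coordinates with G = (0, 0), Q = (1, 0), W = (0, 1).
1. S lies on line WG with WS:SG = 2:5 ⇒ S = (0, 5/7)
2. B lies on line GQ with GB:BQ = 3:5 ⇒ B = (3/8, 0)
3. D is the intersection of line QW and line SB ⇒ D = (-6/19, 25/19)
D = Q + t·(W−Q) with t = 25/19, so QD:DW = t:(1−t) = 25/19:-6/19

QD:DW = -25/6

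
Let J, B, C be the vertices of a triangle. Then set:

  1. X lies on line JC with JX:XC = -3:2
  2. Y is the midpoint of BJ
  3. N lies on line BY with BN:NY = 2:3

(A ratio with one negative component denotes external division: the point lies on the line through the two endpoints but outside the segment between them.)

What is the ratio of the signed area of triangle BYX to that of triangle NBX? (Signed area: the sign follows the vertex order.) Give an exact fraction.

[BYX]:[NBX] = -5/2

Assign J = (0, 0), B = (1, 0), C = (0, 1) — the answer is frame-independent, so this choice is without loss of generality.
1. X lies on line JC with JX:XC = -3:2 ⇒ X = (0, 3)
2. Y is the midpoint of BJ ⇒ Y = (1/2, 0)
3. N lies on line BY with BN:NY = 2:3 ⇒ N = (4/5, 0)
2·[BYX] = -3/2, 2·[NBX] = 3/5
[BYX]:[NBX] = -3/2:3/5 = -5/2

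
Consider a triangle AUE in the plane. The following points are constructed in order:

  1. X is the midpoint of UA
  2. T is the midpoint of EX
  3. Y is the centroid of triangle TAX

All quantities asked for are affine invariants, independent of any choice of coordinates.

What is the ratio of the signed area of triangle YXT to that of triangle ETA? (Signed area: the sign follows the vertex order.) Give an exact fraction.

[YXT]:[ETA] = -1/3

Choose coordinates A = (0, 0), U = (1, 0), E = (0, 1).
1. X is the midpoint of UA ⇒ X = (1/2, 0)
2. T is the midpoint of EX ⇒ T = (1/4, 1/2)
3. Y is the centroid of triangle TAX ⇒ Y = (1/4, 1/6)
2·[YXT] = 1/12, 2·[ETA] = -1/4
[YXT]:[ETA] = 1/12:-1/4 = -1/3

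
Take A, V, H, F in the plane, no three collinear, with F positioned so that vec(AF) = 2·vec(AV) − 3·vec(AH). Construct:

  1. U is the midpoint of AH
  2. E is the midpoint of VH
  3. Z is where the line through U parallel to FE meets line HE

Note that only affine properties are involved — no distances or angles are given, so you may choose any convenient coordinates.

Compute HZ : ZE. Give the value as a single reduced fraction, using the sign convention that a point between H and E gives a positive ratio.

Work in coordinates with A = (0, 0), V = (1, 0), H = (0, 1), F = (2, -3).
1. U is the midpoint of AH ⇒ U = (0, 1/2)
2. E is the midpoint of VH ⇒ E = (1/2, 1/2)
3. Z is where the line through U parallel to FE meets line HE ⇒ Z = (-3/8, 11/8)
Z = H + t·(E−H) with t = -3/4, so HZ:ZE = t:(1−t) = -3/4:7/4

HZ:ZE = -3/7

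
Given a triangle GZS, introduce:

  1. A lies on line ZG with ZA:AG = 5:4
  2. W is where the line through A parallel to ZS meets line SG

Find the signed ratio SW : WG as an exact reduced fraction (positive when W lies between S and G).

SW:WG = 5/4

Assign G = (0, 0), Z = (1, 0), S = (0, 1) — the answer is frame-independent, so this choice is without loss of generality.
1. A lies on line ZG with ZA:AG = 5:4 ⇒ A = (4/9, 0)
2. W is where the line through A parallel to ZS meets line SG ⇒ W = (0, 4/9)
W = S + t·(G−S) with t = 5/9, so SW:WG = t:(1−t) = 5/9:4/9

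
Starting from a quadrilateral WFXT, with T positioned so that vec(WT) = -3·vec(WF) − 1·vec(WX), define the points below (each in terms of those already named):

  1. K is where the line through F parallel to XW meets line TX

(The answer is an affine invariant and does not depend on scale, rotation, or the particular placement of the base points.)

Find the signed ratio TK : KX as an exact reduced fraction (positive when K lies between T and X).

TK:KX = -4

Choose coordinates W = (0, 0), F = (1, 0), X = (0, 1), T = (-3, -1).
1. K is where the line through F parallel to XW meets line TX ⇒ K = (1, 5/3)
K = T + t·(X−T) with t = 4/3, so TK:KX = t:(1−t) = 4/3:-1/3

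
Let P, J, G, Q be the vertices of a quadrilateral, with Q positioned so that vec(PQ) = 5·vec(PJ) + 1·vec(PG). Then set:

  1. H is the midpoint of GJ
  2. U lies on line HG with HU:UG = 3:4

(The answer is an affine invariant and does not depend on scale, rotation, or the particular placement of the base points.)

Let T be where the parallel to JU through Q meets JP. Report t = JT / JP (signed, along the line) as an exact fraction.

t = -5

Work in coordinates with P = (0, 0), J = (1, 0), G = (0, 1), Q = (5, 1).
1. H is the midpoint of GJ ⇒ H = (1/2, 1/2)
2. U lies on line HG with HU:UG = 3:4 ⇒ U = (2/7, 5/7)
through Q parallel to JU: direction (-5/7, 5/7); meets JP at T = (6, 0)
T = J + t·(P−J) with t = -5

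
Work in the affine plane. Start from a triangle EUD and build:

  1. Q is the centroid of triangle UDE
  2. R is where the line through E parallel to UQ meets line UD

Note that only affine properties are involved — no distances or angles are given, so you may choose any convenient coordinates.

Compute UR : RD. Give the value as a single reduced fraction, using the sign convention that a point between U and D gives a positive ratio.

Work in coordinates with E = (0, 0), U = (1, 0), D = (0, 1).
1. Q is the centroid of triangle UDE ⇒ Q = (1/3, 1/3)
2. R is where the line through E parallel to UQ meets line UD ⇒ R = (2, -1)
R = U + t·(D−U) with t = -1, so UR:RD = t:(1−t) = -1:2

UR:RD = -1/2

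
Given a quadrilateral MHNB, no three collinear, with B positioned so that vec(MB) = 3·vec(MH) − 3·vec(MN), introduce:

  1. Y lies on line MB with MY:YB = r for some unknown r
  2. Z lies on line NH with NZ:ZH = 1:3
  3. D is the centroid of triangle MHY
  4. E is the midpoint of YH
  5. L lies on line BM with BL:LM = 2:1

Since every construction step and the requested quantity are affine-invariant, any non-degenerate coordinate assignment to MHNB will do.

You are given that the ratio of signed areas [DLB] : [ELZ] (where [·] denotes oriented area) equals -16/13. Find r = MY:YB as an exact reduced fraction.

Work in coordinates with M = (0, 0), H = (1, 0), N = (0, 1), B = (3, -3).
1. With MY:YB = r, write λ = r/(r+1) so Y = M + λ·(B−M); Y is affine-linear in λ
2. Z lies on line NH with NZ:ZH = 1:3 ⇒ Z = (1/4, 3/4)
3. D is the centroid of triangle MHY ⇒ D is an affine combination of earlier points and hence also affine-linear in λ
4. E is the midpoint of YH ⇒ E is an affine combination of earlier points and hence also affine-linear in λ
5. L lies on line BM with BL:LM = 2:1 ⇒ L = (1, -1)
Every point depending on Y is an affine combination of Y and λ-independent points, so each such coordinate is linear in λ; the λ² term in each signed area is a multiple of (B−M)×(B−M) = 0, so 2·[DLB] and 2·[ELZ] are each linear in λ. Evaluating at λ=0 and λ=1:
  2·[DLB] = 2/3,   2·[ELZ] = -3/2·λ + 1/8
So [DLB]:[ELZ] = (2/3) / (-3/2·λ + 1/8). Setting this equal to -16/13:
  2/3 = -16/13·(-3/2·λ + 1/8)  ⇒  λ = 4/9
Then r = λ/(1−λ) = (4/9)/(5/9) = 4/5. Check: with r = 4/5, Y = (4/3, -4/3) and [DLB]:[ELZ] = -16/13 as required.

r = 4/5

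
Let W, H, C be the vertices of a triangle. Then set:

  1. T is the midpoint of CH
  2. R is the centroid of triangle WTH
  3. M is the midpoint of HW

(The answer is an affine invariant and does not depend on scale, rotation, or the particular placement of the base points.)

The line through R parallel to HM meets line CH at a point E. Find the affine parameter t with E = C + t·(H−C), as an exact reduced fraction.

t = 5/6

Choose coordinates W = (0, 0), H = (1, 0), C = (0, 1).
1. T is the midpoint of CH ⇒ T = (1/2, 1/2)
2. R is the centroid of triangle WTH ⇒ R = (1/2, 1/6)
3. M is the midpoint of HW ⇒ M = (1/2, 0)
through R parallel to HM: direction (-1/2, 0); meets CH at E = (5/6, 1/6)
E = C + t·(H−C) with t = 5/6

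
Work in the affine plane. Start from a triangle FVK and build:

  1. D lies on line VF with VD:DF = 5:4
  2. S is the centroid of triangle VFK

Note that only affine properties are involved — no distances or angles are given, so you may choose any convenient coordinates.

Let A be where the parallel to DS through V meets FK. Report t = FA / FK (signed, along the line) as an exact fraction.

t = 3

Choose coordinates F = (0, 0), V = (1, 0), K = (0, 1).
1. D lies on line VF with VD:DF = 5:4 ⇒ D = (4/9, 0)
2. S is the centroid of triangle VFK ⇒ S = (1/3, 1/3)
through V parallel to DS: direction (-1/9, 1/3); meets FK at A = (0, 3)
A = F + t·(K−F) with t = 3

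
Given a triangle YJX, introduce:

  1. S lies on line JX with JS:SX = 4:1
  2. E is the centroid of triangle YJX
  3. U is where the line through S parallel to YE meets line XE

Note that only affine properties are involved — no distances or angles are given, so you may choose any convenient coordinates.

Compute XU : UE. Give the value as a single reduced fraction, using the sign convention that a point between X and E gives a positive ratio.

Choose coordinates Y = (0, 0), J = (1, 0), X = (0, 1).
1. S lies on line JX with JS:SX = 4:1 ⇒ S = (1/5, 4/5)
2. E is the centroid of triangle YJX ⇒ E = (1/3, 1/3)
3. U is where the line through S parallel to YE meets line XE ⇒ U = (2/15, 11/15)
U = X + t·(E−X) with t = 2/5, so XU:UE = t:(1−t) = 2/5:3/5

XU:UE = 2/3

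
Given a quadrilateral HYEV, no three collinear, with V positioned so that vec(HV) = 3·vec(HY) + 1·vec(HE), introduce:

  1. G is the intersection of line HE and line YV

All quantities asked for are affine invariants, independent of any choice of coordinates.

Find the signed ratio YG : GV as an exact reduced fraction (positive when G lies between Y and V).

Set H = (0, 0), Y = (1, 0), E = (0, 1), V = (3, 1); any affine frame gives the same invariant.
1. G is the intersection of line HE and line YV ⇒ G = (0, -1/2)
G = Y + t·(V−Y) with t = -1/2, so YG:GV = t:(1−t) = -1/2:3/2

YG:GV = -1/3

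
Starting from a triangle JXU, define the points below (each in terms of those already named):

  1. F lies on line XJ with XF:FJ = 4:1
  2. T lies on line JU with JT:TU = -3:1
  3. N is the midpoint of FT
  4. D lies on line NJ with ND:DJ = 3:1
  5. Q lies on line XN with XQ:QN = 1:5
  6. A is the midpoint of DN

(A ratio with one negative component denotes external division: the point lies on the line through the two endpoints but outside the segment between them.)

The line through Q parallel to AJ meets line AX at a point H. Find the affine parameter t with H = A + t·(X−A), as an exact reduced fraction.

Work in coordinates with J = (0, 0), X = (1, 0), U = (0, 1).
1. F lies on line XJ with XF:FJ = 4:1 ⇒ F = (1/5, 0)
2. T lies on line JU with JT:TU = -3:1 ⇒ T = (0, 3/2)
3. N is the midpoint of FT ⇒ N = (1/10, 3/4)
4. D lies on line NJ with ND:DJ = 3:1 ⇒ D = (1/40, 3/16)
5. Q lies on line XN with XQ:QN = 1:5 ⇒ Q = (17/20, 1/8)
6. A is the midpoint of DN ⇒ A = (1/16, 15/32)
through Q parallel to AJ: direction (-1/16, -15/32); meets AX at H = (27/32, 5/64)
H = A + t·(X−A) with t = 5/6

t = 5/6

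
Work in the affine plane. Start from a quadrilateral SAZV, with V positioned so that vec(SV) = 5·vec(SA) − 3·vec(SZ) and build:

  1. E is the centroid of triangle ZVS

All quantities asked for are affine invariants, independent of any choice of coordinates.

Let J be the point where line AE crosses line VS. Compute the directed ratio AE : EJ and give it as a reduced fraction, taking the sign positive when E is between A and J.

AE:EJ = 4/5

Assign S = (0, 0), A = (1, 0), Z = (0, 1), V = (5, -3) — the answer is frame-independent, so this choice is without loss of generality.
1. E is the centroid of triangle ZVS ⇒ E = (5/3, -2/3)
line AE meets VS at J = (5/2, -3/2)
E = A + t·(J−A) with t = 4/9, so AE:EJ = 4/9:5/9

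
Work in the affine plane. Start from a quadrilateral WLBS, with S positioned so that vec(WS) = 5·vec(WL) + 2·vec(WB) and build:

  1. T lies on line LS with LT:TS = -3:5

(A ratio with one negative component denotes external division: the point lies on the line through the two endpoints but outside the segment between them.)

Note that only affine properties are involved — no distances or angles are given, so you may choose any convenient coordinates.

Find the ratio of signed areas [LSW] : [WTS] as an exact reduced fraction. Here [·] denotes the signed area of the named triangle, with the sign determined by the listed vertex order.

[LSW]:[WTS] = 2/5

Work in coordinates with W = (0, 0), L = (1, 0), B = (0, 1), S = (5, 2).
1. T lies on line LS with LT:TS = -3:5 ⇒ T = (-5, -3)
2·[LSW] = 2, 2·[WTS] = 5
[LSW]:[WTS] = 2:5 = 2/5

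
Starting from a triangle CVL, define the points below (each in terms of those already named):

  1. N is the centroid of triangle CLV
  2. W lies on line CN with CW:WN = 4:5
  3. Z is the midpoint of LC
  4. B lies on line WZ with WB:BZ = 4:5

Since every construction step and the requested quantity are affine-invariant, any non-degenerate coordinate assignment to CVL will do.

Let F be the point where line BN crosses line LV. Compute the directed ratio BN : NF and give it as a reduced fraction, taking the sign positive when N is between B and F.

BN:NF = 68/81

Assign C = (0, 0), V = (1, 0), L = (0, 1) — the answer is frame-independent, so this choice is without loss of generality.
1. N is the centroid of triangle CLV ⇒ N = (1/3, 1/3)
2. W lies on line CN with CW:WN = 4:5 ⇒ W = (4/27, 4/27)
3. Z is the midpoint of LC ⇒ Z = (0, 1/2)
4. B lies on line WZ with WB:BZ = 4:5 ⇒ B = (20/243, 74/243)
line BN meets LV at F = (43/68, 25/68)
N = B + t·(F−B) with t = 68/149, so BN:NF = 68/149:81/149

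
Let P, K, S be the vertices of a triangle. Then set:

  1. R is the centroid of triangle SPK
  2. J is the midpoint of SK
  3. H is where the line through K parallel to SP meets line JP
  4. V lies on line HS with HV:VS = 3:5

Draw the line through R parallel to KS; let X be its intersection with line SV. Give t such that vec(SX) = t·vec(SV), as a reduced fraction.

t = -8/15

Set P = (0, 0), K = (1, 0), S = (0, 1); any affine frame gives the same invariant.
1. R is the centroid of triangle SPK ⇒ R = (1/3, 1/3)
2. J is the midpoint of SK ⇒ J = (1/2, 1/2)
3. H is where the line through K parallel to SP meets line JP ⇒ H = (1, 1)
4. V lies on line HS with HV:VS = 3:5 ⇒ V = (5/8, 1)
through R parallel to KS: direction (-1, 1); meets SV at X = (-1/3, 1)
X = S + t·(V−S) with t = -8/15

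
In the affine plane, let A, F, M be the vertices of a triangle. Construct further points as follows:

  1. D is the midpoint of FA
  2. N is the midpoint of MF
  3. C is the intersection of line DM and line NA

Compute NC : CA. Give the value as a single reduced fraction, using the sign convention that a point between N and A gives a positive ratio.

NC:CA = 1/2

Work in coordinates with A = (0, 0), F = (1, 0), M = (0, 1).
1. D is the midpoint of FA ⇒ D = (1/2, 0)
2. N is the midpoint of MF ⇒ N = (1/2, 1/2)
3. C is the intersection of line DM and line NA ⇒ C = (1/3, 1/3)
C = N + t·(A−N) with t = 1/3, so NC:CA = t:(1−t) = 1/3:2/3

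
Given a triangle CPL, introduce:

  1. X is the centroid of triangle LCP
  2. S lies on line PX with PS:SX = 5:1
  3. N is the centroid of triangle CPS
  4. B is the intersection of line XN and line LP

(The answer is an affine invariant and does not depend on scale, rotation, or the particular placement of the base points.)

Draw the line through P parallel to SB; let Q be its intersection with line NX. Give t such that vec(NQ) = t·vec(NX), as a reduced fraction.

Choose coordinates C = (0, 0), P = (1, 0), L = (0, 1).
1. X is the centroid of triangle LCP ⇒ X = (1/3, 1/3)
2. S lies on line PX with PS:SX = 5:1 ⇒ S = (4/9, 5/18)
3. N is the centroid of triangle CPS ⇒ N = (13/27, 5/54)
4. B is the intersection of line XN and line LP ⇒ B = (-1/5, 6/5)
through P parallel to SB: direction (-29/45, 83/90); meets NX at Q = (-43/15, 83/15)
Q = N + t·(X−N) with t = 113/5

t = 113/5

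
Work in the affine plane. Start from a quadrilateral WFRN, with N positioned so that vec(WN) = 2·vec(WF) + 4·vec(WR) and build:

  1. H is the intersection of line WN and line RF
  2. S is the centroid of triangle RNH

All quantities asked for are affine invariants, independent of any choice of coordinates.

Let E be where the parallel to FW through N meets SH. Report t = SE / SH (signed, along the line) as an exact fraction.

Assign W = (0, 0), F = (1, 0), R = (0, 1), N = (2, 4) — the answer is frame-independent, so this choice is without loss of generality.
1. H is the intersection of line WN and line RF ⇒ H = (1/3, 2/3)
2. S is the centroid of triangle RNH ⇒ S = (7/9, 17/9)
through N parallel to FW: direction (-1, 0); meets SH at E = (17/11, 4)
E = S + t·(H−S) with t = -19/11

t = -19/11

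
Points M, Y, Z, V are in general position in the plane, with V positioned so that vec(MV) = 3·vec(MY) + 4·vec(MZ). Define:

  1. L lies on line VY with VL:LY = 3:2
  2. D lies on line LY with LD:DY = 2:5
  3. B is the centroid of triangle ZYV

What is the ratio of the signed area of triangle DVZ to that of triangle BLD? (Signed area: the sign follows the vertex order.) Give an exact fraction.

[DVZ]:[BLD] = -75/4

Work in coordinates with M = (0, 0), Y = (1, 0), Z = (0, 1), V = (3, 4).
1. L lies on line VY with VL:LY = 3:2 ⇒ L = (9/5, 8/5)
2. D lies on line LY with LD:DY = 2:5 ⇒ D = (11/7, 8/7)
3. B is the centroid of triangle ZYV ⇒ B = (4/3, 5/3)
2·[DVZ] = 30/7, 2·[BLD] = -8/35
[DVZ]:[BLD] = 30/7:-8/35 = -75/4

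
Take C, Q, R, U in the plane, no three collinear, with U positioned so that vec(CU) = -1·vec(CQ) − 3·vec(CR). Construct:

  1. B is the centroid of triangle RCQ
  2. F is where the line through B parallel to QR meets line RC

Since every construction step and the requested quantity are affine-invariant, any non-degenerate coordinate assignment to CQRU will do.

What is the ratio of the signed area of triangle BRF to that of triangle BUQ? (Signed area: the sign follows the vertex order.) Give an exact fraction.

[BRF]:[BUQ] = 1/24

Choose coordinates C = (0, 0), Q = (1, 0), R = (0, 1), U = (-1, -3).
1. B is the centroid of triangle RCQ ⇒ B = (1/3, 1/3)
2. F is where the line through B parallel to QR meets line RC ⇒ F = (0, 2/3)
2·[BRF] = 1/9, 2·[BUQ] = 8/3
[BRF]:[BUQ] = 1/9:8/3 = 1/24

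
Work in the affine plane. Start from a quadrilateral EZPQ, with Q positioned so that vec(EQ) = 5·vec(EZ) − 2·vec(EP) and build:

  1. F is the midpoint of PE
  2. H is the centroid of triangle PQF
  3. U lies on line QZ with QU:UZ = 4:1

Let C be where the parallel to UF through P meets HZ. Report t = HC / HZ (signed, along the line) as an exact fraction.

Work in coordinates with E = (0, 0), Z = (1, 0), P = (0, 1), Q = (5, -2).
1. F is the midpoint of PE ⇒ F = (0, 1/2)
2. H is the centroid of triangle PQF ⇒ H = (5/3, -1/6)
3. U lies on line QZ with QU:UZ = 4:1 ⇒ U = (9/5, -2/5)
through P parallel to UF: direction (-9/5, 9/10); meets HZ at C = (3, -1/2)
C = H + t·(Z−H) with t = -2

t = -2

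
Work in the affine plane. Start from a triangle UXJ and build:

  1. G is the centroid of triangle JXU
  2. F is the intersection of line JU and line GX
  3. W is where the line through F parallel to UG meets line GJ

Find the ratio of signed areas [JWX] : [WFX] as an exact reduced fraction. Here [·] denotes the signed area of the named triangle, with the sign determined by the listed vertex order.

[JWX]:[WFX] = 2/3

Assign U = (0, 0), X = (1, 0), J = (0, 1) — the answer is frame-independent, so this choice is without loss of generality.
1. G is the centroid of triangle JXU ⇒ G = (1/3, 1/3)
2. F is the intersection of line JU and line GX ⇒ F = (0, 1/2)
3. W is where the line through F parallel to UG meets line GJ ⇒ W = (1/6, 2/3)
2·[JWX] = 1/6, 2·[WFX] = 1/4
[JWX]:[WFX] = 1/6:1/4 = 2/3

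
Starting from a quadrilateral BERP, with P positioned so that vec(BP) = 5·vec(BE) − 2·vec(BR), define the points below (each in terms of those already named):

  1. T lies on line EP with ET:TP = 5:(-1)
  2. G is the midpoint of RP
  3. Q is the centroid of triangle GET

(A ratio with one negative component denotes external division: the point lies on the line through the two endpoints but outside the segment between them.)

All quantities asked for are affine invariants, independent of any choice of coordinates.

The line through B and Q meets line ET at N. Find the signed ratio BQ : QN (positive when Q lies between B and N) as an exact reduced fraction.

BQ:QN = -7

Work in coordinates with B = (0, 0), E = (1, 0), R = (0, 1), P = (5, -2).
1. T lies on line EP with ET:TP = 5:(-1) ⇒ T = (6, -5/2)
2. G is the midpoint of RP ⇒ G = (5/2, -1/2)
3. Q is the centroid of triangle GET ⇒ Q = (19/6, -1)
line BQ meets ET at N = (19/7, -6/7)
Q = B + t·(N−B) with t = 7/6, so BQ:QN = 7/6:-1/6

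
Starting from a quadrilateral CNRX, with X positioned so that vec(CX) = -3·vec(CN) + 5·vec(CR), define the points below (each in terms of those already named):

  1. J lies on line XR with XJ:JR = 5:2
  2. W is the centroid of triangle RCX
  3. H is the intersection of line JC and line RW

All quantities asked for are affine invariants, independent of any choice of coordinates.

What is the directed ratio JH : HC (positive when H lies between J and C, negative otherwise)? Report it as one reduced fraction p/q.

Choose coordinates C = (0, 0), N = (1, 0), R = (0, 1), X = (-3, 5).
1. J lies on line XR with XJ:JR = 5:2 ⇒ J = (-6/7, 15/7)
2. W is the centroid of triangle RCX ⇒ W = (-1, 2)
3. H is the intersection of line JC and line RW ⇒ H = (-2/3, 5/3)
H = J + t·(C−J) with t = 2/9, so JH:HC = t:(1−t) = 2/9:7/9

JH:HC = 2/7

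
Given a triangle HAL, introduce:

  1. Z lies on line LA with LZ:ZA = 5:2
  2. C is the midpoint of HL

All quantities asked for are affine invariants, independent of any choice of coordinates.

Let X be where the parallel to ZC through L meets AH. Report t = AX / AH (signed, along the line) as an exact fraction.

t = -7/3

Set H = (0, 0), A = (1, 0), L = (0, 1); any affine frame gives the same invariant.
1. Z lies on line LA with LZ:ZA = 5:2 ⇒ Z = (5/7, 2/7)
2. C is the midpoint of HL ⇒ C = (0, 1/2)
through L parallel to ZC: direction (-5/7, 3/14); meets AH at X = (10/3, 0)
X = A + t·(H−A) with t = -7/3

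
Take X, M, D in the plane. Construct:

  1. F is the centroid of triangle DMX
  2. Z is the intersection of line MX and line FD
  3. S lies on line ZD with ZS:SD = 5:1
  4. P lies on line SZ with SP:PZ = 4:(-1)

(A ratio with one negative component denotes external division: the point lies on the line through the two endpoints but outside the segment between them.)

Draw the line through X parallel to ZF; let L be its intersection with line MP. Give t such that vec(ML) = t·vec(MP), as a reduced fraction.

t = 2

Set X = (0, 0), M = (1, 0), D = (0, 1); any affine frame gives the same invariant.
1. F is the centroid of triangle DMX ⇒ F = (1/3, 1/3)
2. Z is the intersection of line MX and line FD ⇒ Z = (1/2, 0)
3. S lies on line ZD with ZS:SD = 5:1 ⇒ S = (1/12, 5/6)
4. P lies on line SZ with SP:PZ = 4:(-1) ⇒ P = (23/36, -5/18)
through X parallel to ZF: direction (-1/6, 1/3); meets MP at L = (5/18, -5/9)
L = M + t·(P−M) with t = 2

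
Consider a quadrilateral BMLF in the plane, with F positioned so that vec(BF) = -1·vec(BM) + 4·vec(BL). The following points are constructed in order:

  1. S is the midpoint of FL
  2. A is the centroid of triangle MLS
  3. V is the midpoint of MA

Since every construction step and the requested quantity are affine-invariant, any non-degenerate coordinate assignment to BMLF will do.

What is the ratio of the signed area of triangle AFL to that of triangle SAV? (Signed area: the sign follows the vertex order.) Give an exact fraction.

[AFL]:[SAV] = 4

Choose coordinates B = (0, 0), M = (1, 0), L = (0, 1), F = (-1, 4).
1. S is the midpoint of FL ⇒ S = (-1/2, 5/2)
2. A is the centroid of triangle MLS ⇒ A = (1/6, 7/6)
3. V is the midpoint of MA ⇒ V = (7/12, 7/12)
2·[AFL] = 2/3, 2·[SAV] = 1/6
[AFL]:[SAV] = 2/3:1/6 = 4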